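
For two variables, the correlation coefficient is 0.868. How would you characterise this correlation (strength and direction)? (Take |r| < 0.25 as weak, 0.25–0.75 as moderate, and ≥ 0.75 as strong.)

strong positive

r = 0.868 > 0 so the relationship is positive.
|r| = 0.868, which falls in the strong range.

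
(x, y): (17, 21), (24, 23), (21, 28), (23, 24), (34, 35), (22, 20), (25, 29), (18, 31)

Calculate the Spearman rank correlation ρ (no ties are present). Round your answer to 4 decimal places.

Rank x: 1, 6, 3, 5, 8, 4, 7, 2
Rank y: 2, 3, 5, 4, 8, 1, 6, 7
d = rank(x) − rank(y): -1, 3, -2, 1, 0, 3, 1, -5; Σd² = 50
ρ = 1 − 6Σd² / [n(n²−1)] = 1 − 6×50 / (8×63) = 1 − 300/504 ≈ 0.4048

0.4048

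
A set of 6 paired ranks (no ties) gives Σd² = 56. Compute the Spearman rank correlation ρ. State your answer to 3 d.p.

-0.600

ρ = 1 − 6Σd² / [n(n²−1)] = 1 − 6×56 / (6×35)
  = 1 − 336/210 = 1 − 1.6000 ≈ -0.600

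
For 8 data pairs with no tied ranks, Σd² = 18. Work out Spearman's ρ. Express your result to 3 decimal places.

ρ = 1 − 6Σd² / [n(n²−1)] = 1 − 6×18 / (8×63)
  = 1 − 108/504 = 1 − 0.2143 ≈ 0.786

0.786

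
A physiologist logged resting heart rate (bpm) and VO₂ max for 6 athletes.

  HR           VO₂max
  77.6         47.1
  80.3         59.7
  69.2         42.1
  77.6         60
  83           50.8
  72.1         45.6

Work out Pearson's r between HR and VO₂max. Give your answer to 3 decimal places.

n = 6, Σx = 459.8, Σy = 305.3, Σx² = 35367.66, Σy² = 15814.91, Σxy = 23522.35
nΣxy − ΣxΣy = 141134.1 − 140376.94 = 757.16
nΣx² − (Σx)² = 212205.96 − 211416.04 = 789.92; nΣy² − (Σy)² = 94889.46 − 93208.09 = 1681.37
r = 757.16 / √(789.92 × 1681.37) = 757.16 / 1152.4529 ≈ 0.657

0.657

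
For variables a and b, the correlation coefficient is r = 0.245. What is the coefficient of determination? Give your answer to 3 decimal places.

r² = (0.245)² = 0.060

0.060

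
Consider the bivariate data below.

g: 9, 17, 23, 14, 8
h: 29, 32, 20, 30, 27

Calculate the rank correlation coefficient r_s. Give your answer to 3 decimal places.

0.000

Rank g: 2, 4, 5, 3, 1
Rank h: 3, 5, 1, 4, 2
d = rank(g) − rank(h): -1, -1, 4, -1, -1; Σd² = 20
ρ = 1 − 6Σd² / [n(n²−1)] = 1 − 6×20 / (5×24) = 1 − 120/120 ≈ 0.000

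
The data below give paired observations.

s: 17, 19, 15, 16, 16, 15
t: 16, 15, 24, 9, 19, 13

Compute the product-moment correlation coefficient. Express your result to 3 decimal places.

-0.207

n = 6, Σs = 98, Σt = 96, Σs² = 1612, Σt² = 1668, Σst = 1560
nΣst − ΣsΣt = 9360 − 9408 = -48
nΣs² − (Σs)² = 9672 − 9604 = 68; nΣt² − (Σt)² = 10008 − 9216 = 792
r = -48 / √(68 × 792) = -48 / 232.0690 ≈ -0.207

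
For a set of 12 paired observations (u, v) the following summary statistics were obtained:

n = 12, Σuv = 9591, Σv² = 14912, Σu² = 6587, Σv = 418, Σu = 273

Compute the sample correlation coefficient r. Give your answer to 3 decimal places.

r = (nΣuv − ΣuΣv) / √[(nΣu² − (Σu)²)(nΣv² − (Σv)²)]
Numerator: 12×9591 − 273×418 = 978
Denominator: √[(79044 − 74529)(178944 − 174724)] = √[4515 × 4220] = 4365.0086
r = 978 / 4365.0086 ≈ 0.224

0.224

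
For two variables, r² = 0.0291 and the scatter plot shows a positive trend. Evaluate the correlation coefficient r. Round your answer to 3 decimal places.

0.171

|r| = √0.0291 = 0.171
The association is positive, so r = 0.171.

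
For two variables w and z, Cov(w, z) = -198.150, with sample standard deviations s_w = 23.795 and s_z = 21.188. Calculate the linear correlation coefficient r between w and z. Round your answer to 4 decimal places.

r = Cov(w,z) / (s_w · s_z) = -198.150 / (23.795 × 21.188)
  = -198.150 / 504.1685 ≈ -0.3930

-0.3930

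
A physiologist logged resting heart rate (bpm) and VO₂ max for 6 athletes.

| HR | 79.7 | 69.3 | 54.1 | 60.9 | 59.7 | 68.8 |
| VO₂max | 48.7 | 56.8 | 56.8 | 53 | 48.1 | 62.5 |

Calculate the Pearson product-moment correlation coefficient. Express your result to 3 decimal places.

n = 6, Σx = 392.5, Σy = 325.9, Σx² = 26087.73, Σy² = 17853.03, Σxy = 21289.78
nΣxy − ΣxΣy = 127738.68 − 127915.75 = -177.07
nΣx² − (Σx)² = 156526.38 − 154056.25 = 2470.13; nΣy² − (Σy)² = 107118.18 − 106210.81 = 907.37
r = -177.07 / √(2470.13 × 907.37) = -177.07 / 1497.1045 ≈ -0.118

-0.118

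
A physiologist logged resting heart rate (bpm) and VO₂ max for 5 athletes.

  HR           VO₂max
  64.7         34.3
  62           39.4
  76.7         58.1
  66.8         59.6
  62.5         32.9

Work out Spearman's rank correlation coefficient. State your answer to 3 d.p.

Rank HR: 3, 1, 5, 4, 2
Rank VO₂max: 2, 3, 4, 5, 1
d = rank(HR) − rank(VO₂max): 1, -2, 1, -1, 1; Σd² = 8
ρ = 1 − 6Σd² / [n(n²−1)] = 1 − 6×8 / (5×24) = 1 − 48/120 ≈ 0.600

0.600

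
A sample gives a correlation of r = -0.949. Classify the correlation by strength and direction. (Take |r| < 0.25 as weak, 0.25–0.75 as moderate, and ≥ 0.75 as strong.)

r = -0.949 < 0 so the relationship is negative.
|r| = 0.949, which falls in the strong range.

strong negative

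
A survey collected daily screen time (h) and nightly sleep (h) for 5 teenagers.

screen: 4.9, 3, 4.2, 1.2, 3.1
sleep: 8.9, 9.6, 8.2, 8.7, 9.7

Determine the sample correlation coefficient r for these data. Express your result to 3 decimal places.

n = 5, Σx = 16.4, Σy = 45.1, Σx² = 61.7, Σy² = 408.39, Σxy = 147.36
nΣxy − ΣxΣy = 736.8 − 739.64 = -2.84
nΣx² − (Σx)² = 308.5 − 268.96 = 39.54; nΣy² − (Σy)² = 2041.95 − 2034.01 = 7.94
r = -2.84 / √(39.54 × 7.94) = -2.84 / 17.7186 ≈ -0.160

-0.160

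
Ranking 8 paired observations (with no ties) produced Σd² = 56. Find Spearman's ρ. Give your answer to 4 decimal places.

0.3333

ρ = 1 − 6Σd² / [n(n²−1)] = 1 − 6×56 / (8×63)
  = 1 − 336/504 = 1 − 0.66667 ≈ 0.3333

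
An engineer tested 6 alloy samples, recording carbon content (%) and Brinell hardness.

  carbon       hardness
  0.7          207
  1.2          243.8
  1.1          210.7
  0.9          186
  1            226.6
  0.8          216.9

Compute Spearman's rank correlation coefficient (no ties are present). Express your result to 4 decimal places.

0.6000

Rank carbon: 1, 6, 5, 3, 4, 2
Rank hardness: 2, 6, 3, 1, 5, 4
d = rank(carbon) − rank(hardness): -1, 0, 2, 2, -1, -2; Σd² = 14
ρ = 1 − 6Σd² / [n(n²−1)] = 1 − 6×14 / (6×35) = 1 − 84/210 ≈ 0.6000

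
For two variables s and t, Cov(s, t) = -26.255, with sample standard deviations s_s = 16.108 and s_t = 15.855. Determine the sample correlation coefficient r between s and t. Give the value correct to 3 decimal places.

-0.103

r = Cov(s,t) / (s_s · s_t) = -26.255 / (16.108 × 15.855)
  = -26.255 / 255.3923 ≈ -0.103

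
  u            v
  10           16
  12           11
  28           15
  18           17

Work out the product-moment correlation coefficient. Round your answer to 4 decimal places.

0.2352

n = 4, Σu = 68, Σv = 59, Σu² = 1352, Σv² = 891, Σuv = 1018
nΣuv − ΣuΣv = 4072 − 4012 = 60
nΣu² − (Σu)² = 5408 − 4624 = 784; nΣv² − (Σv)² = 3564 − 3481 = 83
r = 60 / √(784 × 83) = 60 / 255.0921 ≈ 0.2352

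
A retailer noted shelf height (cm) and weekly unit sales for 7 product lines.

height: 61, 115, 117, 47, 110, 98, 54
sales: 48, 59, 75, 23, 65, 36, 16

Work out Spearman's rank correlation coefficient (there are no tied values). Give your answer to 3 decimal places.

0.893

Rank height: 3, 6, 7, 1, 5, 4, 2
Rank sales: 4, 5, 7, 2, 6, 3, 1
d = rank(height) − rank(sales): -1, 1, 0, -1, -1, 1, 1; Σd² = 6
ρ = 1 − 6Σd² / [n(n²−1)] = 1 − 6×6 / (7×48) = 1 − 36/336 ≈ 0.893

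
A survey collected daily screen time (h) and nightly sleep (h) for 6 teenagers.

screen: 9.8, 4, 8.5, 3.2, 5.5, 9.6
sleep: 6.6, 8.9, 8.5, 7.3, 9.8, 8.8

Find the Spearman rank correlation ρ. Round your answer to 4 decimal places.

-0.3143

Rank screen: 6, 2, 4, 1, 3, 5
Rank sleep: 1, 5, 3, 2, 6, 4
d = rank(screen) − rank(sleep): 5, -3, 1, -1, -3, 1; Σd² = 46
ρ = 1 − 6Σd² / [n(n²−1)] = 1 − 6×46 / (6×35) = 1 − 276/210 ≈ -0.3143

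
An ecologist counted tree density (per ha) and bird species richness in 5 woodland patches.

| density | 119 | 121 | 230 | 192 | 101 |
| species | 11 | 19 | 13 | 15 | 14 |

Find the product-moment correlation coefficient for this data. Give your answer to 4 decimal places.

-0.1445

n = 5, Σx = 763, Σy = 72, Σx² = 128767, Σy² = 1072, Σxy = 10892
nΣxy − ΣxΣy = 54460 − 54936 = -476
nΣx² − (Σx)² = 643835 − 582169 = 61666; nΣy² − (Σy)² = 5360 − 5184 = 176
r = -476 / √(61666 × 176) = -476 / 3294.4220 ≈ -0.1445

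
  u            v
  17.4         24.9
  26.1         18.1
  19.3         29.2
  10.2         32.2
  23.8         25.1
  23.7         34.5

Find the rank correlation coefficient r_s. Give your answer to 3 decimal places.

Rank u: 2, 6, 3, 1, 5, 4
Rank v: 2, 1, 4, 5, 3, 6
d = rank(u) − rank(v): 0, 5, -1, -4, 2, -2; Σd² = 50
ρ = 1 − 6Σd² / [n(n²−1)] = 1 − 6×50 / (6×35) = 1 − 300/210 ≈ -0.429

-0.429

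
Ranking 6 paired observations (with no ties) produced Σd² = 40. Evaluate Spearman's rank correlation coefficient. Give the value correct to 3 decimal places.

ρ = 1 − 6Σd² / [n(n²−1)] = 1 − 6×40 / (6×35)
  = 1 − 240/210 = 1 − 1.1429 ≈ -0.143

-0.143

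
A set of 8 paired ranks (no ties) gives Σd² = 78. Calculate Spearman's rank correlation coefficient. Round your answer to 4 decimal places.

0.0714

ρ = 1 − 6Σd² / [n(n²−1)] = 1 − 6×78 / (8×63)
  = 1 − 468/504 = 1 − 0.92857 ≈ 0.0714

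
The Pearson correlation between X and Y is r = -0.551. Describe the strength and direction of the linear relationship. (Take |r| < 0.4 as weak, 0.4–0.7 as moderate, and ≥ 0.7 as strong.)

r = -0.551 < 0 so the relationship is negative.
|r| = 0.551, which falls in the moderate range.

moderate negative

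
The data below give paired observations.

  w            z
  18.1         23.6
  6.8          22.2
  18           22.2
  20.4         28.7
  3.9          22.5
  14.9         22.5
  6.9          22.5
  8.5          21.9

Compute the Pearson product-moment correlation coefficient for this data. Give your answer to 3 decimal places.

n = 8, Σw = 97.5, Σz = 186.1, Σw² = 1471.09, Σz² = 4364.69, Σwz = 2327.6
nΣwz − ΣwΣz = 18620.8 − 18144.75 = 476.05
nΣw² − (Σw)² = 11768.72 − 9506.25 = 2262.47; nΣz² − (Σz)² = 34917.52 − 34633.21 = 284.31
r = 476.05 / √(2262.47 × 284.31) = 476.05 / 802.0242 ≈ 0.594

0.594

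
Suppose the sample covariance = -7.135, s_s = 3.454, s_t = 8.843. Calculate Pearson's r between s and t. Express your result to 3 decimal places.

r = Cov(s,t) / (s_s · s_t) = -7.135 / (3.454 × 8.843)
  = -7.135 / 30.5437 ≈ -0.234

-0.234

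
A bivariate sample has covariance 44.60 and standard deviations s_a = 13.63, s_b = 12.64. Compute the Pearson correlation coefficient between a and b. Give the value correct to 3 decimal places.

r = Cov(a,b) / (s_a · s_b) = 44.60 / (13.63 × 12.64)
  = 44.60 / 172.2832 ≈ 0.259

0.259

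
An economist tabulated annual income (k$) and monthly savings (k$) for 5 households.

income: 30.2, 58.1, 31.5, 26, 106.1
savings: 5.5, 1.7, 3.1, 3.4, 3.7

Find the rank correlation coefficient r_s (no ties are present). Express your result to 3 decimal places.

Rank income: 2, 4, 3, 1, 5
Rank savings: 5, 1, 2, 3, 4
d = rank(income) − rank(savings): -3, 3, 1, -2, 1; Σd² = 24
ρ = 1 − 6Σd² / [n(n²−1)] = 1 − 6×24 / (5×24) = 1 − 144/120 ≈ -0.200

-0.200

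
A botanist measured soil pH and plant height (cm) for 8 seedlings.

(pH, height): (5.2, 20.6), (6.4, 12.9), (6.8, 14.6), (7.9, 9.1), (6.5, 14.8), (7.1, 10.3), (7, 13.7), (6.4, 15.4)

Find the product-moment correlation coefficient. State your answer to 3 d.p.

n = 8, Σx = 53.3, Σy = 111.4, Σx² = 359.27, Σy² = 1636.72, Σxy = 724.64
nΣxy − ΣxΣy = 5797.12 − 5937.62 = -140.5
nΣx² − (Σx)² = 2874.16 − 2840.89 = 33.27; nΣy² − (Σy)² = 13093.76 − 12409.96 = 683.8
r = -140.5 / √(33.27 × 683.8) = -140.5 / 150.8311 ≈ -0.932

-0.932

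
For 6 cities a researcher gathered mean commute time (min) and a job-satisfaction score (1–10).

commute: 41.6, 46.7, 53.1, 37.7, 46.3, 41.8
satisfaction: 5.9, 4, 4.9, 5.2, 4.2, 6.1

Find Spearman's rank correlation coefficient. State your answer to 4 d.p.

-0.6000

Rank commute: 2, 5, 6, 1, 4, 3
Rank satisfaction: 5, 1, 3, 4, 2, 6
d = rank(commute) − rank(satisfaction): -3, 4, 3, -3, 2, -3; Σd² = 56
ρ = 1 − 6Σd² / [n(n²−1)] = 1 − 6×56 / (6×35) = 1 − 336/210 ≈ -0.6000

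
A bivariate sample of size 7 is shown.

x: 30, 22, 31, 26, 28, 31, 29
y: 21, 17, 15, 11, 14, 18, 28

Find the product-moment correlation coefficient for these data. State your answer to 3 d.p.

0.254

n = 7, Σx = 197, Σy = 124, Σx² = 5607, Σy² = 2380, Σxy = 3517
nΣxy − ΣxΣy = 24619 − 24428 = 191
nΣx² − (Σx)² = 39249 − 38809 = 440; nΣy² − (Σy)² = 16660 − 15376 = 1284
r = 191 / √(440 × 1284) = 191 / 751.6382 ≈ 0.254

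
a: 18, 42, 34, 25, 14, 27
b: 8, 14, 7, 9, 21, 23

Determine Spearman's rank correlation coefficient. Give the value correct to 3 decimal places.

Rank a: 2, 6, 5, 3, 1, 4
Rank b: 2, 4, 1, 3, 5, 6
d = rank(a) − rank(b): 0, 2, 4, 0, -4, -2; Σd² = 40
ρ = 1 − 6Σd² / [n(n²−1)] = 1 − 6×40 / (6×35) = 1 − 240/210 ≈ -0.143

-0.143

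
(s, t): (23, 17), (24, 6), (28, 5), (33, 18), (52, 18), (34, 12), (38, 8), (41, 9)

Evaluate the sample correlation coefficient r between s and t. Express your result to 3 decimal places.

0.308

n = 8, Σs = 273, Σt = 93, Σs² = 9963, Σt² = 1287, Σst = 3286
nΣst − ΣsΣt = 26288 − 25389 = 899
nΣs² − (Σs)² = 79704 − 74529 = 5175; nΣt² − (Σt)² = 10296 − 8649 = 1647
r = 899 / √(5175 × 1647) = 899 / 2919.4563 ≈ 0.308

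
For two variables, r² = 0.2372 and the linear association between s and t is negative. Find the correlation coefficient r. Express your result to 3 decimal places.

-0.487

|r| = √0.2372 = 0.487
The association is negative, so r = −0.487.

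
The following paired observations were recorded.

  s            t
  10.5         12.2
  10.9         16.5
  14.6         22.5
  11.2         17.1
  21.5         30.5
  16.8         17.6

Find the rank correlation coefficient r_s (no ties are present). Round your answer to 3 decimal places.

Rank s: 1, 2, 4, 3, 6, 5
Rank t: 1, 2, 5, 3, 6, 4
d = rank(s) − rank(t): 0, 0, -1, 0, 0, 1; Σd² = 2
ρ = 1 − 6Σd² / [n(n²−1)] = 1 − 6×2 / (6×35) = 1 − 12/210 ≈ 0.943

0.943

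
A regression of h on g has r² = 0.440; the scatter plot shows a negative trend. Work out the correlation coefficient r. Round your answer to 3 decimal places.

-0.663

|r| = √0.440 = 0.663
The association is negative, so r = −0.663.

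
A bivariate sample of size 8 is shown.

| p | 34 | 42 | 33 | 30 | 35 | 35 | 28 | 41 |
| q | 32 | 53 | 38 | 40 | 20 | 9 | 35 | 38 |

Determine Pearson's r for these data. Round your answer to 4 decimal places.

n = 8, Σp = 278, Σq = 265, Σp² = 9824, Σq² = 10027, Σpq = 9321
nΣpq − ΣpΣq = 74568 − 73670 = 898
nΣp² − (Σp)² = 78592 − 77284 = 1308; nΣq² − (Σq)² = 80216 − 70225 = 9991
r = 898 / √(1308 × 9991) = 898 / 3615.0004 ≈ 0.2484

0.2484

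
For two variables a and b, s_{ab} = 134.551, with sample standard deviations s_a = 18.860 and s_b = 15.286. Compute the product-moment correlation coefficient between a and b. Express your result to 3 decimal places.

0.467

r = Cov(a,b) / (s_a · s_b) = 134.551 / (18.860 × 15.286)
  = 134.551 / 288.2940 ≈ 0.467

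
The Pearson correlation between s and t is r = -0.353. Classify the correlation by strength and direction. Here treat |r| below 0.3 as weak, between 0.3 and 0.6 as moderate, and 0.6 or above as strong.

r = -0.353 < 0 so the relationship is negative.
|r| = 0.353, which falls in the moderate range.

moderate negative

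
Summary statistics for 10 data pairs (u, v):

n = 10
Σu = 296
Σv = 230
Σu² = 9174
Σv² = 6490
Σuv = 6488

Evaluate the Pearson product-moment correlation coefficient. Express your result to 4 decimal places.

r = (nΣuv − ΣuΣv) / √[(nΣu² − (Σu)²)(nΣv² − (Σv)²)]
Numerator: 10×6488 − 296×230 = -3200
Denominator: √[(91740 − 87616)(64900 − 52900)] = √[4124 × 12000] = 7034.7708
r = -3200 / 7034.7708 ≈ -0.4549

-0.4549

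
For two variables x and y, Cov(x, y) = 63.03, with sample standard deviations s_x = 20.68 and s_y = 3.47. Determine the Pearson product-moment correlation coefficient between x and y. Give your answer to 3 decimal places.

0.878

r = Cov(x,y) / (s_x · s_y) = 63.03 / (20.68 × 3.47)
  = 63.03 / 71.7596 ≈ 0.878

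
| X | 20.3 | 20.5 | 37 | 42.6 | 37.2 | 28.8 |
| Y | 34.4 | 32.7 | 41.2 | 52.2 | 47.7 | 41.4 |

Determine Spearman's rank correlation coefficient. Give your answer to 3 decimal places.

Rank X: 1, 2, 4, 6, 5, 3
Rank Y: 2, 1, 3, 6, 5, 4
d = rank(X) − rank(Y): -1, 1, 1, 0, 0, -1; Σd² = 4
ρ = 1 − 6Σd² / [n(n²−1)] = 1 − 6×4 / (6×35) = 1 − 24/210 ≈ 0.886

0.886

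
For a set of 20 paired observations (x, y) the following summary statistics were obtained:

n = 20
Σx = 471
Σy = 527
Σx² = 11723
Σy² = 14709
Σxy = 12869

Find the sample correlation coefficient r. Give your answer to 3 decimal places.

0.636

r = (nΣxy − ΣxΣy) / √[(nΣx² − (Σx)²)(nΣy² − (Σy)²)]
Numerator: 20×12869 − 471×527 = 9163
Denominator: √[(234460 − 221841)(294180 − 277729)] = √[12619 × 16451] = 14408.1633
r = 9163 / 14408.1633 ≈ 0.636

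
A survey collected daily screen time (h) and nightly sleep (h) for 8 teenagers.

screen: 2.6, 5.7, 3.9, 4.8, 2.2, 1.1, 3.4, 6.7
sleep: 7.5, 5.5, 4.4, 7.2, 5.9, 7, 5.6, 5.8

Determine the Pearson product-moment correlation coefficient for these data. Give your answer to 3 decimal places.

n = 8, Σx = 30.4, Σy = 48.9, Σx² = 140, Σy² = 306.51, Σxy = 181.15
nΣxy − ΣxΣy = 1449.2 − 1486.56 = -37.36
nΣx² − (Σx)² = 1120 − 924.16 = 195.84; nΣy² − (Σy)² = 2452.08 − 2391.21 = 60.87
r = -37.36 / √(195.84 × 60.87) = -37.36 / 109.1823 ≈ -0.342

-0.342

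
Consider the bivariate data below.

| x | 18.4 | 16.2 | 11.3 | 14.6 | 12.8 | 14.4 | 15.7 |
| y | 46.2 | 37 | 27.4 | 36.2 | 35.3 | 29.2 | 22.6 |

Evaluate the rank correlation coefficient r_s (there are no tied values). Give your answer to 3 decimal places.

0.607

Rank x: 7, 6, 1, 4, 2, 3, 5
Rank y: 7, 6, 2, 5, 4, 3, 1
d = rank(x) − rank(y): 0, 0, -1, -1, -2, 0, 4; Σd² = 22
ρ = 1 − 6Σd² / [n(n²−1)] = 1 − 6×22 / (7×48) = 1 − 132/336 ≈ 0.607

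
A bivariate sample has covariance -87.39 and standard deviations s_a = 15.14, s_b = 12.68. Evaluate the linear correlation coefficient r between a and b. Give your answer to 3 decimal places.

-0.455

r = Cov(a,b) / (s_a · s_b) = -87.39 / (15.14 × 12.68)
  = -87.39 / 191.9752 ≈ -0.455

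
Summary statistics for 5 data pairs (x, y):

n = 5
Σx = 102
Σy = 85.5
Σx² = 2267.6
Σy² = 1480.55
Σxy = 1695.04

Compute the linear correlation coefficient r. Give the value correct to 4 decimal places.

-0.8363

r = (nΣxy − ΣxΣy) / √[(nΣx² − (Σx)²)(nΣy² − (Σy)²)]
Numerator: 5×1695.04 − 102×85.5 = -245.8
Denominator: √[(11338 − 10404)(7402.75 − 7310.25)] = √[934 × 92.5] = 293.9303
r = -245.8 / 293.9303 ≈ -0.8363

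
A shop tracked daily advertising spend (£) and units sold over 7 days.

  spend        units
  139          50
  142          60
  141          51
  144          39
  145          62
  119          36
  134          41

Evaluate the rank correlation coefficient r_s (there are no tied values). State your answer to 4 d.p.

Rank spend: 3, 5, 4, 6, 7, 1, 2
Rank units: 4, 6, 5, 2, 7, 1, 3
d = rank(spend) − rank(units): -1, -1, -1, 4, 0, 0, -1; Σd² = 20
ρ = 1 − 6Σd² / [n(n²−1)] = 1 − 6×20 / (7×48) = 1 − 120/336 ≈ 0.6429

0.6429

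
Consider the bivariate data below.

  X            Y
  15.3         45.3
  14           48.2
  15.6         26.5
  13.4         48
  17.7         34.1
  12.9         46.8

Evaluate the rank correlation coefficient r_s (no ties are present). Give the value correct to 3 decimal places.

-0.714

Rank X: 4, 3, 5, 2, 6, 1
Rank Y: 3, 6, 1, 5, 2, 4
d = rank(X) − rank(Y): 1, -3, 4, -3, 4, -3; Σd² = 60
ρ = 1 − 6Σd² / [n(n²−1)] = 1 − 6×60 / (6×35) = 1 − 360/210 ≈ -0.714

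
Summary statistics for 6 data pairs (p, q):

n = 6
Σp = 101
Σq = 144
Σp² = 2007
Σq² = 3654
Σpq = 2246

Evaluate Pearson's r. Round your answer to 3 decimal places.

r = (nΣpq − ΣpΣq) / √[(nΣp² − (Σp)²)(nΣq² − (Σq)²)]
Numerator: 6×2246 − 101×144 = -1068
Denominator: √[(12042 − 10201)(21924 − 20736)] = √[1841 × 1188] = 1478.8874
r = -1068 / 1478.8874 ≈ -0.722

-0.722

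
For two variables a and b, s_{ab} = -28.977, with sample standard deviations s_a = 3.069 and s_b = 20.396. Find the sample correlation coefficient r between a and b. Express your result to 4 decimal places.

r = Cov(a,b) / (s_a · s_b) = -28.977 / (3.069 × 20.396)
  = -28.977 / 62.5953 ≈ -0.4629

-0.4629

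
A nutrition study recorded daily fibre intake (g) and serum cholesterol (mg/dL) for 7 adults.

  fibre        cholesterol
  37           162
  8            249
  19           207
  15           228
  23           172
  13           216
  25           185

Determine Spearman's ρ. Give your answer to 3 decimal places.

Rank fibre: 7, 1, 4, 3, 5, 2, 6
Rank cholesterol: 1, 7, 4, 6, 2, 5, 3
d = rank(fibre) − rank(cholesterol): 6, -6, 0, -3, 3, -3, 3; Σd² = 108
ρ = 1 − 6Σd² / [n(n²−1)] = 1 − 6×108 / (7×48) = 1 − 648/336 ≈ -0.929

-0.929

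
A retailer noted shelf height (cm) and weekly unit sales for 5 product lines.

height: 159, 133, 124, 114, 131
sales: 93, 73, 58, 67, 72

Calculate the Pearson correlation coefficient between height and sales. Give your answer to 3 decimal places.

n = 5, Σx = 661, Σy = 363, Σx² = 88503, Σy² = 27015, Σxy = 48758
nΣxy − ΣxΣy = 243790 − 239943 = 3847
nΣx² − (Σx)² = 442515 − 436921 = 5594; nΣy² − (Σy)² = 135075 − 131769 = 3306
r = 3847 / √(5594 × 3306) = 3847 / 4300.4377 ≈ 0.895

0.895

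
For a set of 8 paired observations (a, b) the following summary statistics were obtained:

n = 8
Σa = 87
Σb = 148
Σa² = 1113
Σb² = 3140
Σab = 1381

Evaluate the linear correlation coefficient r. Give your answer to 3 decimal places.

-0.882

r = (nΣab − ΣaΣb) / √[(nΣa² − (Σa)²)(nΣb² − (Σb)²)]
Numerator: 8×1381 − 87×148 = -1828
Denominator: √[(8904 − 7569)(25120 − 21904)] = √[1335 × 3216] = 2072.0425
r = -1828 / 2072.0425 ≈ -0.882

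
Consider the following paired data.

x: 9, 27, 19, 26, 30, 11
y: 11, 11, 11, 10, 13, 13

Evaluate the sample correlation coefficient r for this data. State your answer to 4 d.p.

n = 6, Σx = 122, Σy = 69, Σx² = 2868, Σy² = 801, Σxy = 1398
nΣxy − ΣxΣy = 8388 − 8418 = -30
nΣx² − (Σx)² = 17208 − 14884 = 2324; nΣy² − (Σy)² = 4806 − 4761 = 45
r = -30 / √(2324 × 45) = -30 / 323.3883 ≈ -0.0928

-0.0928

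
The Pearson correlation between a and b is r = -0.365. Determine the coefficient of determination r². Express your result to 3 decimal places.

0.133

r² = (-0.365)² = 0.133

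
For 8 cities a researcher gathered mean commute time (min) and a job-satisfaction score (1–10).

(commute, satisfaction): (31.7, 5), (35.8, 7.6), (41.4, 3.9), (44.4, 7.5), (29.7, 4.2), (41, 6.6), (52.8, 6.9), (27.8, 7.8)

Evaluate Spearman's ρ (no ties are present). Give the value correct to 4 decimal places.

Rank commute: 3, 4, 6, 7, 2, 5, 8, 1
Rank satisfaction: 3, 7, 1, 6, 2, 4, 5, 8
d = rank(commute) − rank(satisfaction): 0, -3, 5, 1, 0, 1, 3, -7; Σd² = 94
ρ = 1 − 6Σd² / [n(n²−1)] = 1 − 6×94 / (8×63) = 1 − 564/504 ≈ -0.1190

-0.1190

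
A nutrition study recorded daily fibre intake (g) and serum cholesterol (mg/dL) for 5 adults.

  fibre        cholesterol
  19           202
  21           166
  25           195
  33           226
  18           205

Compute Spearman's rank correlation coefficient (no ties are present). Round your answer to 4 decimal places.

0.1000

Rank fibre: 2, 3, 4, 5, 1
Rank cholesterol: 3, 1, 2, 5, 4
d = rank(fibre) − rank(cholesterol): -1, 2, 2, 0, -3; Σd² = 18
ρ = 1 − 6Σd² / [n(n²−1)] = 1 − 6×18 / (5×24) = 1 − 108/120 ≈ 0.1000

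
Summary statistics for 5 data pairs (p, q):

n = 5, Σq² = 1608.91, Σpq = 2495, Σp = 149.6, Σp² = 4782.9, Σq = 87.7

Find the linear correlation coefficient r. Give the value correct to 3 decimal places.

-0.876

r = (nΣpq − ΣpΣq) / √[(nΣp² − (Σp)²)(nΣq² − (Σq)²)]
Numerator: 5×2495 − 149.6×87.7 = -644.92
Denominator: √[(23914.5 − 22380.16)(8044.55 − 7691.29)] = √[1534.34 × 353.26] = 736.2207
r = -644.92 / 736.2207 ≈ -0.876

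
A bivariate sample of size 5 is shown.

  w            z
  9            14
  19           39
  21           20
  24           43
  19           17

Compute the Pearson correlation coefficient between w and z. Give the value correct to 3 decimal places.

0.645

n = 5, Σw = 92, Σz = 133, Σw² = 1820, Σz² = 4255, Σwz = 2642
nΣwz − ΣwΣz = 13210 − 12236 = 974
nΣw² − (Σw)² = 9100 − 8464 = 636; nΣz² − (Σz)² = 21275 − 17689 = 3586
r = 974 / √(636 × 3586) = 974 / 1510.1973 ≈ 0.645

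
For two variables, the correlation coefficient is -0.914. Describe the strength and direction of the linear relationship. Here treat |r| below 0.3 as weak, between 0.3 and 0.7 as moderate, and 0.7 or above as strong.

strong negative

r = -0.914 < 0 so the relationship is negative.
|r| = 0.914, which falls in the strong range.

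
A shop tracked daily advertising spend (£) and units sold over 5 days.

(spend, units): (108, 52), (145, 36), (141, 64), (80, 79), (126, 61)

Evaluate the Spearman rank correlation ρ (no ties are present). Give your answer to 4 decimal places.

Rank spend: 2, 5, 4, 1, 3
Rank units: 2, 1, 4, 5, 3
d = rank(spend) − rank(units): 0, 4, 0, -4, 0; Σd² = 32
ρ = 1 − 6Σd² / [n(n²−1)] = 1 − 6×32 / (5×24) = 1 − 192/120 ≈ -0.6000

-0.6000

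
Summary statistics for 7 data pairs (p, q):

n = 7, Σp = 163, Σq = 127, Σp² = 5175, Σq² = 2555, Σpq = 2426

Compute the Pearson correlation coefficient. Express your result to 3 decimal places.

r = (nΣpq − ΣpΣq) / √[(nΣp² − (Σp)²)(nΣq² − (Σq)²)]
Numerator: 7×2426 − 163×127 = -3719
Denominator: √[(36225 − 26569)(17885 − 16129)] = √[9656 × 1756] = 4117.7586
r = -3719 / 4117.7586 ≈ -0.903

-0.903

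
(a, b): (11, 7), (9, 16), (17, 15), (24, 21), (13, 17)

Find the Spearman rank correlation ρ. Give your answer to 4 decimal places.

Rank a: 2, 1, 4, 5, 3
Rank b: 1, 3, 2, 5, 4
d = rank(a) − rank(b): 1, -2, 2, 0, -1; Σd² = 10
ρ = 1 − 6Σd² / [n(n²−1)] = 1 − 6×10 / (5×24) = 1 − 60/120 ≈ 0.5000

0.5000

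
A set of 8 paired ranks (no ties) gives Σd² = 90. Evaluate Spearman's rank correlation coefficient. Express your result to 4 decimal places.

-0.0714

ρ = 1 − 6Σd² / [n(n²−1)] = 1 − 6×90 / (8×63)
  = 1 − 540/504 = 1 − 1.07143 ≈ -0.0714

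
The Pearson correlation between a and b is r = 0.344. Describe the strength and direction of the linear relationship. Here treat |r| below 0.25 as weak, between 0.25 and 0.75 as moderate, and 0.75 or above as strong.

r = 0.344 > 0 so the relationship is positive.
|r| = 0.344, which falls in the moderate range.

moderate positive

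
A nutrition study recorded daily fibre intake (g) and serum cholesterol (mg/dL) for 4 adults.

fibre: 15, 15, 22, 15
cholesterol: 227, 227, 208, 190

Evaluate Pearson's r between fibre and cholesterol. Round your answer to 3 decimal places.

n = 4, Σx = 67, Σy = 852, Σx² = 1159, Σy² = 182422, Σxy = 14236
nΣxy − ΣxΣy = 56944 − 57084 = -140
nΣx² − (Σx)² = 4636 − 4489 = 147; nΣy² − (Σy)² = 729688 − 725904 = 3784
r = -140 / √(147 × 3784) = -140 / 745.8204 ≈ -0.188

-0.188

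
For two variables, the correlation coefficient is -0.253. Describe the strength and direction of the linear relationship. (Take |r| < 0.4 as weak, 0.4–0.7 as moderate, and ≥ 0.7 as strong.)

r = -0.253 < 0 so the relationship is negative.
|r| = 0.253, which falls in the weak range.

weak negative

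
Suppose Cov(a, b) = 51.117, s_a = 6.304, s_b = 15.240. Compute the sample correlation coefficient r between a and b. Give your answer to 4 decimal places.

0.5321

r = Cov(a,b) / (s_a · s_b) = 51.117 / (6.304 × 15.240)
  = 51.117 / 96.0730 ≈ 0.5321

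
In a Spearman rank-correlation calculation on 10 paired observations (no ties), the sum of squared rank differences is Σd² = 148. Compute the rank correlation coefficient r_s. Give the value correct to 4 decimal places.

0.1030

ρ = 1 − 6Σd² / [n(n²−1)] = 1 − 6×148 / (10×99)
  = 1 − 888/990 = 1 − 0.89697 ≈ 0.1030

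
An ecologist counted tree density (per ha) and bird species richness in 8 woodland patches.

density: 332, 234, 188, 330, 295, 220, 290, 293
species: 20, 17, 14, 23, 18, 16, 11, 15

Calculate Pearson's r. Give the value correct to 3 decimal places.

n = 8, Σx = 2182, Σy = 134, Σx² = 614598, Σy² = 2340, Σxy = 37255
nΣxy − ΣxΣy = 298040 − 292388 = 5652
nΣx² − (Σx)² = 4916784 − 4761124 = 155660; nΣy² − (Σy)² = 18720 − 17956 = 764
r = 5652 / √(155660 × 764) = 5652 / 10905.2391 ≈ 0.518

0.518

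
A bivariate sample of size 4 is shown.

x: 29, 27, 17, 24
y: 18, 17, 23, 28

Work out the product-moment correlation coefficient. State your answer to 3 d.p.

n = 4, Σx = 97, Σy = 86, Σx² = 2435, Σy² = 1926, Σxy = 2044
nΣxy − ΣxΣy = 8176 − 8342 = -166
nΣx² − (Σx)² = 9740 − 9409 = 331; nΣy² − (Σy)² = 7704 − 7396 = 308
r = -166 / √(331 × 308) = -166 / 319.2930 ≈ -0.520

-0.520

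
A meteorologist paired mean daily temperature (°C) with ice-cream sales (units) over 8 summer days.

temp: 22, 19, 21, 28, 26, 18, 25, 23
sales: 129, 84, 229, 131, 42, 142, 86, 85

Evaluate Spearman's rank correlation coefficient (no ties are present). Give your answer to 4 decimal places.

-0.3095

Rank temp: 4, 2, 3, 8, 7, 1, 6, 5
Rank sales: 5, 2, 8, 6, 1, 7, 4, 3
d = rank(temp) − rank(sales): -1, 0, -5, 2, 6, -6, 2, 2; Σd² = 110
ρ = 1 − 6Σd² / [n(n²−1)] = 1 − 6×110 / (8×63) = 1 − 660/504 ≈ -0.3095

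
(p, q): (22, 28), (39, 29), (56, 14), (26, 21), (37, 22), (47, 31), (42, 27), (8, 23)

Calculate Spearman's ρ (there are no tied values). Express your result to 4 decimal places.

Rank p: 2, 5, 8, 3, 4, 7, 6, 1
Rank q: 6, 7, 1, 2, 3, 8, 5, 4
d = rank(p) − rank(q): -4, -2, 7, 1, 1, -1, 1, -3; Σd² = 82
ρ = 1 − 6Σd² / [n(n²−1)] = 1 − 6×82 / (8×63) = 1 − 492/504 ≈ 0.0238

0.0238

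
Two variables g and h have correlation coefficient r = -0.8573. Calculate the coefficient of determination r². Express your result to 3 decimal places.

0.735

r² = (-0.8573)² = 0.735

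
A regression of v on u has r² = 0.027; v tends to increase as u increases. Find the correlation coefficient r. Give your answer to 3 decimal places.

0.164

|r| = √0.027 = 0.164
The association is positive, so r = 0.164.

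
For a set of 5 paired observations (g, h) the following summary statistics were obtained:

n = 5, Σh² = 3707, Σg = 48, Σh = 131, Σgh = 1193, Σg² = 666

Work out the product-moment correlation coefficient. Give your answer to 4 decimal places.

-0.2720

r = (nΣgh − ΣgΣh) / √[(nΣg² − (Σg)²)(nΣh² − (Σh)²)]
Numerator: 5×1193 − 48×131 = -323
Denominator: √[(3330 − 2304)(18535 − 17161)] = √[1026 × 1374] = 1187.3180
r = -323 / 1187.3180 ≈ -0.2720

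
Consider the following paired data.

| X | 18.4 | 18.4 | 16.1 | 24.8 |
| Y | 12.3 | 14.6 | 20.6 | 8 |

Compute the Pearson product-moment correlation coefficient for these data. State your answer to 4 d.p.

-0.8997

n = 4, ΣX = 77.7, ΣY = 55.5, ΣX² = 1551.37, ΣY² = 852.81, ΣXY = 1025.02
nΣXY − ΣXΣY = 4100.08 − 4312.35 = -212.27
nΣX² − (ΣX)² = 6205.48 − 6037.29 = 168.19; nΣY² − (ΣY)² = 3411.24 − 3080.25 = 330.99
r = -212.27 / √(168.19 × 330.99) = -212.27 / 235.9432 ≈ -0.8997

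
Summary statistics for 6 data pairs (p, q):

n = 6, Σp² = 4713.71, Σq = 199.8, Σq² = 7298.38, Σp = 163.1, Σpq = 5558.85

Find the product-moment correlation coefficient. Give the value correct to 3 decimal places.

r = (nΣpq − ΣpΣq) / √[(nΣp² − (Σp)²)(nΣq² − (Σq)²)]
Numerator: 6×5558.85 − 163.1×199.8 = 765.72
Denominator: √[(28282.26 − 26601.61)(43790.28 − 39920.04)] = √[1680.65 × 3870.24] = 2550.3958
r = 765.72 / 2550.3958 ≈ 0.300

0.300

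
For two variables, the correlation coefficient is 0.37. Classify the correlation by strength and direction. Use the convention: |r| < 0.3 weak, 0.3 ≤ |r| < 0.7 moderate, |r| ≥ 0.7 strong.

r = 0.37 > 0 so the relationship is positive.
|r| = 0.37, which falls in the moderate range.

moderate positive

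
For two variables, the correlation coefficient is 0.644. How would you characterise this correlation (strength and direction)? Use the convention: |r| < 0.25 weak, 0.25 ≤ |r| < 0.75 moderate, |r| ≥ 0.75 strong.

r = 0.644 > 0 so the relationship is positive.
|r| = 0.644, which falls in the moderate range.

moderate positive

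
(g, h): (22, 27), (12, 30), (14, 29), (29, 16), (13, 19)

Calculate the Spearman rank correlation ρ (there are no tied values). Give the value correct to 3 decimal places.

Rank g: 4, 1, 3, 5, 2
Rank h: 3, 5, 4, 1, 2
d = rank(g) − rank(h): 1, -4, -1, 4, 0; Σd² = 34
ρ = 1 − 6Σd² / [n(n²−1)] = 1 − 6×34 / (5×24) = 1 − 204/120 ≈ -0.700

-0.700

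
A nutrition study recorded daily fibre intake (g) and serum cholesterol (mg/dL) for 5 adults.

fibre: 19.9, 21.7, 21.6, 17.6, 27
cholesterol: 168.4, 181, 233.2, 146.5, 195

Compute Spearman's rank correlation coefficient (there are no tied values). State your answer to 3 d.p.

0.700

Rank fibre: 2, 4, 3, 1, 5
Rank cholesterol: 2, 3, 5, 1, 4
d = rank(fibre) − rank(cholesterol): 0, 1, -2, 0, 1; Σd² = 6
ρ = 1 − 6Σd² / [n(n²−1)] = 1 − 6×6 / (5×24) = 1 − 36/120 ≈ 0.700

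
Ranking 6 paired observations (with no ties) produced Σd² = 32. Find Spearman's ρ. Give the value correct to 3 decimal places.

ρ = 1 − 6Σd² / [n(n²−1)] = 1 − 6×32 / (6×35)
  = 1 − 192/210 = 1 − 0.9143 ≈ 0.086

0.086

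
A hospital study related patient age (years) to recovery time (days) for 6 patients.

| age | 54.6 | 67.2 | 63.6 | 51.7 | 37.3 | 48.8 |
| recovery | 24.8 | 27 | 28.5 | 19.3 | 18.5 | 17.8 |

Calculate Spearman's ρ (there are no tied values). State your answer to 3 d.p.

Rank age: 4, 6, 5, 3, 1, 2
Rank recovery: 4, 5, 6, 3, 2, 1
d = rank(age) − rank(recovery): 0, 1, -1, 0, -1, 1; Σd² = 4
ρ = 1 − 6Σd² / [n(n²−1)] = 1 − 6×4 / (6×35) = 1 − 24/210 ≈ 0.886

0.886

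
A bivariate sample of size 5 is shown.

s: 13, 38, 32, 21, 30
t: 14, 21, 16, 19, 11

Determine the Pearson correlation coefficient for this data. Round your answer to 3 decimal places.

n = 5, Σs = 134, Σt = 81, Σs² = 3978, Σt² = 1375, Σst = 2221
nΣst − ΣsΣt = 11105 − 10854 = 251
nΣs² − (Σs)² = 19890 − 17956 = 1934; nΣt² − (Σt)² = 6875 − 6561 = 314
r = 251 / √(1934 × 314) = 251 / 779.2792 ≈ 0.322

0.322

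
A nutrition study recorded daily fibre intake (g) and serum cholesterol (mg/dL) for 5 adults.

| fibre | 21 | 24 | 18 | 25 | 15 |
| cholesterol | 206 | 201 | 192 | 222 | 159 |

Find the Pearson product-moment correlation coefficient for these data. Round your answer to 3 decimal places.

0.908

n = 5, Σx = 103, Σy = 980, Σx² = 2191, Σy² = 194266, Σxy = 20541
nΣxy − ΣxΣy = 102705 − 100940 = 1765
nΣx² − (Σx)² = 10955 − 10609 = 346; nΣy² − (Σy)² = 971330 − 960400 = 10930
r = 1765 / √(346 × 10930) = 1765 / 1944.6799 ≈ 0.908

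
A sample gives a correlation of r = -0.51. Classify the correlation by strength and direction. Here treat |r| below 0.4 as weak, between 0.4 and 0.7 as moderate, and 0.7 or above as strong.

moderate negative

r = -0.51 < 0 so the relationship is negative.
|r| = 0.51, which falls in the moderate range.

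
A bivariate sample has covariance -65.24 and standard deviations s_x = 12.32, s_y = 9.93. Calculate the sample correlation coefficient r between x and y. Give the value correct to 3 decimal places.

-0.533

r = Cov(x,y) / (s_x · s_y) = -65.24 / (12.32 × 9.93)
  = -65.24 / 122.3376 ≈ -0.533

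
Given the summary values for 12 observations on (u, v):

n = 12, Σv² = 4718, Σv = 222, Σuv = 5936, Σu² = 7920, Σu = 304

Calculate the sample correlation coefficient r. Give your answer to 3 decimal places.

r = (nΣuv − ΣuΣv) / √[(nΣu² − (Σu)²)(nΣv² − (Σv)²)]
Numerator: 12×5936 − 304×222 = 3744
Denominator: √[(95040 − 92416)(56616 − 49284)] = √[2624 × 7332] = 4386.2476
r = 3744 / 4386.2476 ≈ 0.854

0.854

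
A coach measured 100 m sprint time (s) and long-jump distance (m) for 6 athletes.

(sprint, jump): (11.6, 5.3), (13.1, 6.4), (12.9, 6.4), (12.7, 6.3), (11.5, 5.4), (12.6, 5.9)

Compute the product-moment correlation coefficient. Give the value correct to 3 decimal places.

n = 6, Σx = 74.4, Σy = 35.7, Σx² = 924.88, Σy² = 213.67, Σxy = 444.33
nΣxy − ΣxΣy = 2665.98 − 2656.08 = 9.9
nΣx² − (Σx)² = 5549.28 − 5535.36 = 13.92; nΣy² − (Σy)² = 1282.02 − 1274.49 = 7.53
r = 9.9 / √(13.92 × 7.53) = 9.9 / 10.2380 ≈ 0.967

0.967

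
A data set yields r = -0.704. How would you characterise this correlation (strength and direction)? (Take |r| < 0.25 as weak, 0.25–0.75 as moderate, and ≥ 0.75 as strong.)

r = -0.704 < 0 so the relationship is negative.
|r| = 0.704, which falls in the moderate range.

moderate negative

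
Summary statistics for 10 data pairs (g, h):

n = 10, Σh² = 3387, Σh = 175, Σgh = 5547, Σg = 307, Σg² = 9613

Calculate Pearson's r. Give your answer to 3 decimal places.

r = (nΣgh − ΣgΣh) / √[(nΣg² − (Σg)²)(nΣh² − (Σh)²)]
Numerator: 10×5547 − 307×175 = 1745
Denominator: √[(96130 − 94249)(33870 − 30625)] = √[1881 × 3245] = 2470.5961
r = 1745 / 2470.5961 ≈ 0.706

0.706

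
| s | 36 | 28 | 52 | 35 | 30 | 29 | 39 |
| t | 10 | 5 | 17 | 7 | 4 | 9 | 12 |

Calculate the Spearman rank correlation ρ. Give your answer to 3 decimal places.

Rank s: 5, 1, 7, 4, 3, 2, 6
Rank t: 5, 2, 7, 3, 1, 4, 6
d = rank(s) − rank(t): 0, -1, 0, 1, 2, -2, 0; Σd² = 10
ρ = 1 − 6Σd² / [n(n²−1)] = 1 − 6×10 / (7×48) = 1 − 60/336 ≈ 0.821

0.821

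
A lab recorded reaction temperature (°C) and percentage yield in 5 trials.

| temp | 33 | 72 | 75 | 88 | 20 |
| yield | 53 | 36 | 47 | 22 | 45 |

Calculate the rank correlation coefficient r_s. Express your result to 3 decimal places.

Rank temp: 2, 3, 4, 5, 1
Rank yield: 5, 2, 4, 1, 3
d = rank(temp) − rank(yield): -3, 1, 0, 4, -2; Σd² = 30
ρ = 1 − 6Σd² / [n(n²−1)] = 1 − 6×30 / (5×24) = 1 − 180/120 ≈ -0.500

-0.500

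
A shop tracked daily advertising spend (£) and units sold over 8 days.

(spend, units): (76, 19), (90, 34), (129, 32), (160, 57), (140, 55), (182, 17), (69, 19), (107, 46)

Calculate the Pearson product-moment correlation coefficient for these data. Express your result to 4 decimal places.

n = 8, Σx = 953, Σy = 279, Σx² = 125051, Σy² = 11581, Σxy = 34779
nΣxy − ΣxΣy = 278232 − 265887 = 12345
nΣx² − (Σx)² = 1000408 − 908209 = 92199; nΣy² − (Σy)² = 92648 − 77841 = 14807
r = 12345 / √(92199 × 14807) = 12345 / 36948.4857 ≈ 0.3341

0.3341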